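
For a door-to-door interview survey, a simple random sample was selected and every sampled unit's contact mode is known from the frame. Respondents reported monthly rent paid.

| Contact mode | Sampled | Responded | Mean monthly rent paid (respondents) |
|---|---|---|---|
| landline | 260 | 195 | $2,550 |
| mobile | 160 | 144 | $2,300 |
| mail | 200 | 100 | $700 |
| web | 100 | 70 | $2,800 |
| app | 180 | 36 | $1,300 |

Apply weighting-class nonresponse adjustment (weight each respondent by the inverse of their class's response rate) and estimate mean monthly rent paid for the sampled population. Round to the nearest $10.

$1,870

Class response rates: landline 195/260 = 75%, mobile 144/160 = 90%, mail 100/200 = 50%, web 70/100 = 70%, app 36/180 = 20%.
Weighting each respondent by the inverse class response rate inflates each class back to its sampled size, so the class weight is n_sampled:
  landline: 260 × 2550 = 663,000
  mobile: 160 × 2300 = 368,000
  mail: 200 × 700 = 140,000
  web: 100 × 2800 = 280,000
  app: 180 × 1300 = 234,000
Adjusted estimate = 1,685,000 / 900 = 1872.22 → $1,870.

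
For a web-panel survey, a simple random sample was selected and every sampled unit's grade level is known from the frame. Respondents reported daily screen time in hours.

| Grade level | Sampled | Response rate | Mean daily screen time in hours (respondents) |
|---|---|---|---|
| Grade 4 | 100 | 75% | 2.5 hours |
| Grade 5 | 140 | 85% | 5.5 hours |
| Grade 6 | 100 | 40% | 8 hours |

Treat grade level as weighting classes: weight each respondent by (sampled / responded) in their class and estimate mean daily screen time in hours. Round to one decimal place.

5.4

Weighting each respondent by the inverse class response rate inflates each class back to its sampled size, so the class weight is n_sampled:
  Grade 4: 100 × 2.5 = 250
  Grade 5: 140 × 5.5 = 770
  Grade 6: 100 × 8 = 800
Adjusted estimate = 1820 / 340 = 5.35294 → 5.4.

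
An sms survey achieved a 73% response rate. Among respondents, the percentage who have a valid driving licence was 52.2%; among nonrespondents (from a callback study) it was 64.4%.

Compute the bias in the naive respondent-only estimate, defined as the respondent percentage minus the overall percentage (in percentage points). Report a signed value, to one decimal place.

Nonresponse fraction = 1 − 0.73 = 0.27.
Bias = (nonresponse fraction) × (respondent percentage − nonrespondent percentage)
     = 0.27 × (52.2 − 64.4) = 0.27 × -12.2 = -3.294.

-3.3 percentage points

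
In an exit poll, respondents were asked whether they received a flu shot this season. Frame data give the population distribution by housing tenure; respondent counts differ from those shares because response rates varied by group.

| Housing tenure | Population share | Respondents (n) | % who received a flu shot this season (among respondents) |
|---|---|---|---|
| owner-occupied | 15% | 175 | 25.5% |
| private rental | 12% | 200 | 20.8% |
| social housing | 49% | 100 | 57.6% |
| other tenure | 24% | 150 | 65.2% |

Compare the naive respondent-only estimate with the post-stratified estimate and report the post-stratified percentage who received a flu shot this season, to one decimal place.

50.2%

Unadjusted (pooled respondent) estimate weights by respondent counts:
  (175/625)×25.5 + (200/625)×20.8 + (100/625)×57.6 + (150/625)×65.2 = 38.66%
Reweighting by population housing tenure shares:
  0.15×25.5 + 0.12×20.8 + 0.49×57.6 + 0.24×65.2 = 50.193%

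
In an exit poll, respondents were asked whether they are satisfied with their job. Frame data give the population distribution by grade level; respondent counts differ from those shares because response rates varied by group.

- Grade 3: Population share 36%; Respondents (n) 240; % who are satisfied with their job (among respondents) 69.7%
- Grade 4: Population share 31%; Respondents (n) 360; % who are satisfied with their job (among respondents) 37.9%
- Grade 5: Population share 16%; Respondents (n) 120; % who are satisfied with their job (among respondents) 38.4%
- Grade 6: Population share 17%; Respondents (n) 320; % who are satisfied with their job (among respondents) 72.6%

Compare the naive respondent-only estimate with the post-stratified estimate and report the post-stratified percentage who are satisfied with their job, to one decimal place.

55.3%

Unadjusted (pooled respondent) estimate weights by respondent counts:
  (240/1040)×69.7 + (360/1040)×37.9 + (120/1040)×38.4 + (320/1040)×72.6 = 55.9731%
Post-stratified estimate weights by population shares:
  0.36×69.7 + 0.31×37.9 + 0.16×38.4 + 0.17×72.6 = 55.327%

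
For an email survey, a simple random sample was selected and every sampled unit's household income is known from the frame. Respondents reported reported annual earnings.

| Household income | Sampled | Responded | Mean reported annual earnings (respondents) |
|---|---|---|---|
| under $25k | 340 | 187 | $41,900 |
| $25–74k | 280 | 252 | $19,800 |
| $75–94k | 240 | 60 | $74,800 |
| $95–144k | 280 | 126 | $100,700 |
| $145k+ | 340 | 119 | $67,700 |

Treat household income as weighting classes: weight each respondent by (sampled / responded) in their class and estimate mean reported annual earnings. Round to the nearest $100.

Class response rates: under $25k 187/340 = 55%, $25–74k 252/280 = 90%, $75–94k 60/240 = 25%, $95–144k 126/280 = 45%, $145k+ 119/340 = 35%.
Each respondent's weight = sampled/responded in their class; summing within a class gives n_sampled, so:
  under $25k: 340 × 41,900 = 14,246,000
  $25–74k: 280 × 19,800 = 5,544,000
  $75–94k: 240 × 74,800 = 17,952,000
  $95–144k: 280 × 100,700 = 28,196,000
  $145k+: 340 × 67,700 = 23,018,000
Adjusted estimate = 88,956,000 / 1,480 = 60105.4 → $60,100.

$60,100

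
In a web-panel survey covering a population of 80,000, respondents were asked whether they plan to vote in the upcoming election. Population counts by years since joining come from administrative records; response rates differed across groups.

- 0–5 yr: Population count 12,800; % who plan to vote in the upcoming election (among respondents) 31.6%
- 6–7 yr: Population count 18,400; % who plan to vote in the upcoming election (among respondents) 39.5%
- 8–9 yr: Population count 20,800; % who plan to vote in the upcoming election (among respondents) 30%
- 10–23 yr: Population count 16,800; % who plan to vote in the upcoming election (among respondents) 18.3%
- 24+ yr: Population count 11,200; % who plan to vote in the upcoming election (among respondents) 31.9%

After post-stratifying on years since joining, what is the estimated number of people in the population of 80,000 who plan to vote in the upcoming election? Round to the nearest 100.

Estimated count per cell = population count × respondent percentage:
  0–5 yr: 12,800 × 31.6% = 4044.8
  6–7 yr: 18,400 × 39.5% = 7268
  8–9 yr: 20,800 × 30% = 6240
  10–23 yr: 16,800 × 18.3% = 3074.4
  24+ yr: 11,200 × 31.9% = 3572.8
Estimated total = 24,200 → 24,200.

24,200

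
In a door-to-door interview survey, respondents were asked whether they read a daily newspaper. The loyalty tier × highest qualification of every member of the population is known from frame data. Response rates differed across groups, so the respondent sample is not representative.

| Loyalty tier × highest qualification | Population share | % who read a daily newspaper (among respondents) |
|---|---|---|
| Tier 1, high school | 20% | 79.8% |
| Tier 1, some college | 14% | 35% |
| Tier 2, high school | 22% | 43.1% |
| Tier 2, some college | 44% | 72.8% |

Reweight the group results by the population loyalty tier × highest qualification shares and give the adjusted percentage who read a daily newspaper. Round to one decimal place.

62.4%

Post-stratification weights by population share, not respondent share:
  Tier 1, high school: 0.2 × 79.8 = 15.96
  Tier 1, some college: 0.14 × 35 = 4.9
  Tier 2, high school: 0.22 × 43.1 = 9.482
  Tier 2, some college: 0.44 × 72.8 = 32.032
Post-stratified estimate = 62.374 → 62.4%.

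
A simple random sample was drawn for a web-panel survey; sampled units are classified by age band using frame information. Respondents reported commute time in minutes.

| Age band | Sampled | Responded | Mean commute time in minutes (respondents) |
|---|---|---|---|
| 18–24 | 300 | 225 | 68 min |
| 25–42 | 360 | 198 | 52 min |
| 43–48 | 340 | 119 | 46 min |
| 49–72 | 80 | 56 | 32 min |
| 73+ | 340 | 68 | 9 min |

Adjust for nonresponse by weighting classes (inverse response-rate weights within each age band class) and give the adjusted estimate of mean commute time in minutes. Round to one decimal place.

Response rates by class: 18–24 225/300 = 75%, 25–42 198/360 = 55%, 43–48 119/340 = 35%, 49–72 56/80 = 70%, 73+ 68/340 = 20%.
Inverse-response-rate weighting restores each class to its sampled count, so class totals weight by n_sampled:
  18–24: 300 × 68 = 20,400
  25–42: 360 × 52 = 18,720
  43–48: 340 × 46 = 15,640
  49–72: 80 × 32 = 2560
  73+: 340 × 9 = 3060
Adjusted estimate = 60,380 / 1,420 = 42.5211 → 42.5.

42.5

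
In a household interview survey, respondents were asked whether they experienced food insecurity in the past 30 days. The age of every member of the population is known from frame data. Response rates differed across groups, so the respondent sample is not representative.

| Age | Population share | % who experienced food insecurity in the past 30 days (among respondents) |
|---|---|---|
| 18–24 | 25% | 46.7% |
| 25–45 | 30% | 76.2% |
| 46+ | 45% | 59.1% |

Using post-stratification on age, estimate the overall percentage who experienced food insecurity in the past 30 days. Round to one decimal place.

Reweight to the known age distribution:
  18–24: 0.25 × 46.7 = 11.675
  25–45: 0.3 × 76.2 = 22.86
  46+: 0.45 × 59.1 = 26.595
Post-stratified estimate = 61.13 → 61.1%.

61.1%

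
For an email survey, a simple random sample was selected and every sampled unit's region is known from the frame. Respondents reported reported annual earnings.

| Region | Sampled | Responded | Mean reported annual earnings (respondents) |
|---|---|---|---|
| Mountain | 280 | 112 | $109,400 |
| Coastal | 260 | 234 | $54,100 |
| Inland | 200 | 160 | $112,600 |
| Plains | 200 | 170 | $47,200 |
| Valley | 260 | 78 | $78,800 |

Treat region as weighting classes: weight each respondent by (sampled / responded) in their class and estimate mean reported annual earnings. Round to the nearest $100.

$81,000

Class response rates: Mountain 112/280 = 40%, Coastal 234/260 = 90%, Inland 160/200 = 80%, Plains 170/200 = 85%, Valley 78/260 = 30%.
Each respondent's weight = sampled/responded in their class; summing within a class gives n_sampled, so:
  Mountain: 280 × 109,400 = 30,632,000
  Coastal: 260 × 54,100 = 14,066,000
  Inland: 200 × 112,600 = 22,520,000
  Plains: 200 × 47,200 = 9,440,000
  Valley: 260 × 78,800 = 20,488,000
Adjusted estimate = 97,146,000 / 1,200 = 80,955 → $81,000.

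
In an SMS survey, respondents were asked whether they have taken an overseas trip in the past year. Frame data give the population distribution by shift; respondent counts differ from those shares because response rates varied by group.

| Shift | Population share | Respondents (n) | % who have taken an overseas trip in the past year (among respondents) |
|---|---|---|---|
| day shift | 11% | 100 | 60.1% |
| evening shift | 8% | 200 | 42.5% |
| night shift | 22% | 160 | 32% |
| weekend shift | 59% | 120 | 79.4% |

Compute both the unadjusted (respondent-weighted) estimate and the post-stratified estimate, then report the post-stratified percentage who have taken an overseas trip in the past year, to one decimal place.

63.9%

Naive respondent-only estimate (weights = respondent counts):
  (100/580)×60.1 + (200/580)×42.5 + (160/580)×32 + (120/580)×79.4 = 50.2724%
Post-stratifying to population shares instead:
  0.11×60.1 + 0.08×42.5 + 0.22×32 + 0.59×79.4 = 63.897%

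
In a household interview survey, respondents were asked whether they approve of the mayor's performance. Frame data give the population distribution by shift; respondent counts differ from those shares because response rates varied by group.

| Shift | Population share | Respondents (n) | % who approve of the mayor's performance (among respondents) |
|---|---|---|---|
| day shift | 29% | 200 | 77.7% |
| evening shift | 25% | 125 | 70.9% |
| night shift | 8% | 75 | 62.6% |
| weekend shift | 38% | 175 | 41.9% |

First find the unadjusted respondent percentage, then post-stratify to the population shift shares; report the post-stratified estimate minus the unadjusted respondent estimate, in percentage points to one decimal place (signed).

-2.2 percentage points

Without adjustment, the pooled respondent share is:
  (200/575)×77.7 + (125/575)×70.9 + (75/575)×62.6 + (175/575)×41.9 = 63.3565%
Post-stratifying to population shares instead:
  0.29×77.7 + 0.25×70.9 + 0.08×62.6 + 0.38×41.9 = 61.188%
Difference = 61.188 − 63.3565 = -2.1685 pp.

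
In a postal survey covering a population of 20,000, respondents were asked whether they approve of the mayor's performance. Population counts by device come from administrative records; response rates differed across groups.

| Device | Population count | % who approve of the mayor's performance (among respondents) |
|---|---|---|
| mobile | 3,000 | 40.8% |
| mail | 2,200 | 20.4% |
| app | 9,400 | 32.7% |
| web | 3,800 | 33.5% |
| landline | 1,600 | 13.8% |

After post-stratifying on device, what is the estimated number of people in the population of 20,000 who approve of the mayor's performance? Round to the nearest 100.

Estimated count per cell = population count × respondent percentage:
  mobile: 3,000 × 40.8% = 1224
  mail: 2,200 × 20.4% = 448.8
  app: 9,400 × 32.7% = 3073.8
  web: 3,800 × 33.5% = 1273
  landline: 1,600 × 13.8% = 220.8
Estimated total = 6240.4 → 6,200.

6,200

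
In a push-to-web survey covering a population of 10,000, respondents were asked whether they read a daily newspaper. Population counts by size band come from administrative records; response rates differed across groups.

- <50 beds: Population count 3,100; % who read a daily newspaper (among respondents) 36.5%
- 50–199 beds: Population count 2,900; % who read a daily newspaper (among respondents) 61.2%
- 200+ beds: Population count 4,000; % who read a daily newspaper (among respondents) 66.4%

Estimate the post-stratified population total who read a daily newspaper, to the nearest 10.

Each cell contributes its population count × the respondent rate:
  <50 beds: 3,100 × 36.5% = 1131.5
  50–199 beds: 2,900 × 61.2% = 1774.8
  200+ beds: 4,000 × 66.4% = 2656
Estimated total = 5562.3 → 5,560.

5,560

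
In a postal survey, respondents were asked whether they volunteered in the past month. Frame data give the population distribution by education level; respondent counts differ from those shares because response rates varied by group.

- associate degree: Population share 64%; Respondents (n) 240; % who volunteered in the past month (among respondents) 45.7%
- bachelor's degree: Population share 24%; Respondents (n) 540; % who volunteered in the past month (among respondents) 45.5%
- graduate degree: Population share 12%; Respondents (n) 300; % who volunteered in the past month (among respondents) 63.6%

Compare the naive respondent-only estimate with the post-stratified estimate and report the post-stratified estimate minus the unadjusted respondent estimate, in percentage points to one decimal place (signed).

Without adjustment, the pooled respondent share is:
  (240/1080)×45.7 + (540/1080)×45.5 + (300/1080)×63.6 = 50.5722%
Post-stratifying to population shares instead:
  0.64×45.7 + 0.24×45.5 + 0.12×63.6 = 47.8%
Difference = 47.8 − 50.5722 = -2.7722 pp.

-2.8 percentage points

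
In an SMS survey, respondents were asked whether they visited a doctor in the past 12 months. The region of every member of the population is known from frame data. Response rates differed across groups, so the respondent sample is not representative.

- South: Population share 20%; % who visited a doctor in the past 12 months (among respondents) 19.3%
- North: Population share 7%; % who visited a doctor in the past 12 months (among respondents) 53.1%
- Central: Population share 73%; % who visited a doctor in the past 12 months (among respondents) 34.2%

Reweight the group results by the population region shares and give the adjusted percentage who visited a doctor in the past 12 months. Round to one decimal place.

32.5%

Reweight to the known region distribution:
  South: 0.2 × 19.3 = 3.86
  North: 0.07 × 53.1 = 3.717
  Central: 0.73 × 34.2 = 24.966
Post-stratified estimate = 32.543 → 32.5%.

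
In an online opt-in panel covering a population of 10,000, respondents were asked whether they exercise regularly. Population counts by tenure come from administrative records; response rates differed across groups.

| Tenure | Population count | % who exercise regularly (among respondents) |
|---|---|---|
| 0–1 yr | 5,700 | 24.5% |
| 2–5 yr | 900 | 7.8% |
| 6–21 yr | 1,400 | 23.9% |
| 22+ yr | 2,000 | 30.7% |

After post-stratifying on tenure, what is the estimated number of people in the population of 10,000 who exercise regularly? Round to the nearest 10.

2,420

Estimated count per cell = population count × respondent percentage:
  0–1 yr: 5,700 × 24.5% = 1396.5
  2–5 yr: 900 × 7.8% = 70.2
  6–21 yr: 1,400 × 23.9% = 334.6
  22+ yr: 2,000 × 30.7% = 614
Estimated total = 2415.3 → 2,420.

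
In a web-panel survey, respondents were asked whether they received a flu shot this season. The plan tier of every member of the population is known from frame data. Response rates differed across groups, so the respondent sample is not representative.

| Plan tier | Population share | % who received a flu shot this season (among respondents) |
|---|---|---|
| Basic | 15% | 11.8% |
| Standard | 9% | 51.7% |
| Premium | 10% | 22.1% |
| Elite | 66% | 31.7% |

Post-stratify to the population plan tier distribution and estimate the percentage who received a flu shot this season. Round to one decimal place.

Each cell contributes population-share × respondent value:
  Basic: 0.15 × 11.8 = 1.77
  Standard: 0.09 × 51.7 = 4.653
  Premium: 0.1 × 22.1 = 2.21
  Elite: 0.66 × 31.7 = 20.922
Post-stratified estimate = 29.555 → 29.6%.

29.6%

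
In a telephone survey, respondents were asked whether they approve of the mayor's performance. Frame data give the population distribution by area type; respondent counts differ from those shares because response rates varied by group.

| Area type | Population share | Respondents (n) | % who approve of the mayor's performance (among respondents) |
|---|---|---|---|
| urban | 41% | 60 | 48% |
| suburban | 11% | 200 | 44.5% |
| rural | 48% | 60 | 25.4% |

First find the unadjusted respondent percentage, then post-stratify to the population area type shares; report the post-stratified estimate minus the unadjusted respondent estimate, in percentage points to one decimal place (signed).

Naive respondent-only estimate (weights = respondent counts):
  (60/320)×48 + (200/320)×44.5 + (60/320)×25.4 = 41.575%
Post-stratifying to population shares instead:
  0.41×48 + 0.11×44.5 + 0.48×25.4 = 36.767%
Difference = 36.767 − 41.575 = -4.808 pp.

-4.8 percentage points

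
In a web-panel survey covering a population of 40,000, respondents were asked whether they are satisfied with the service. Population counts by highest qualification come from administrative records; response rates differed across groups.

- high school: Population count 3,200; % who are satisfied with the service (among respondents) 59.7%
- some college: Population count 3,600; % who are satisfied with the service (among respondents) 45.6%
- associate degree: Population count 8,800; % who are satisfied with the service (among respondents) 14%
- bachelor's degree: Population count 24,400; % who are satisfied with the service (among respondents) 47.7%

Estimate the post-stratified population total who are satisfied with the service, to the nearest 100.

Each cell contributes its population count × the respondent rate:
  high school: 3,200 × 59.7% = 1910.4
  some college: 3,600 × 45.6% = 1641.6
  associate degree: 8,800 × 14% = 1232
  bachelor's degree: 24,400 × 47.7% = 11638.8
Estimated total = 16422.8 → 16,400.

16,400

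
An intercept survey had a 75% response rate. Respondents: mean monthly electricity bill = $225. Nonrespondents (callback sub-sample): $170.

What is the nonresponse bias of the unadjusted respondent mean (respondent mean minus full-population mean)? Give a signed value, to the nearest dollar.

Nonresponse fraction = 1 − 0.75 = 0.25.
Bias = (nonresponse fraction) × (respondent mean − nonrespondent mean)
     = 0.25 × (225 − 170) = 0.25 × 55 = 13.75.

+$14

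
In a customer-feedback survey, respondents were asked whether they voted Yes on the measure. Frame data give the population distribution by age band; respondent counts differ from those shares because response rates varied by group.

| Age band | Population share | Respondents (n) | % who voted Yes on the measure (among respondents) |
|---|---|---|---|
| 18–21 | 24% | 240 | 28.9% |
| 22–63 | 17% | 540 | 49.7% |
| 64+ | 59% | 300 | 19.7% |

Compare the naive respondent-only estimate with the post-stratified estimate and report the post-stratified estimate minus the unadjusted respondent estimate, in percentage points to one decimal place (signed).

Naive respondent-only estimate (weights = respondent counts):
  (240/1080)×28.9 + (540/1080)×49.7 + (300/1080)×19.7 = 36.7444%
Post-stratified estimate weights by population shares:
  0.24×28.9 + 0.17×49.7 + 0.59×19.7 = 27.008%
Difference = 27.008 − 36.7444 = -9.7364 pp.

-9.7 percentage points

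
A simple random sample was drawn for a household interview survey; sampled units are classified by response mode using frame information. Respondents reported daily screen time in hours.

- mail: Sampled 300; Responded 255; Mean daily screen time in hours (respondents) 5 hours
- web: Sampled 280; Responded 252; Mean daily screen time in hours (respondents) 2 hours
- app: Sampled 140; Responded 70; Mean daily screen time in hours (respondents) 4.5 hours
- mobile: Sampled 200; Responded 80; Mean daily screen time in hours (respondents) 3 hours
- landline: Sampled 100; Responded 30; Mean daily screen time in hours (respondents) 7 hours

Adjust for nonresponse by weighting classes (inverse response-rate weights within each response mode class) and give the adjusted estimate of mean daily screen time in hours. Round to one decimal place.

Class response rates: mail 255/300 = 85%, web 252/280 = 90%, app 70/140 = 50%, mobile 80/200 = 40%, landline 30/100 = 30%.
Weighting each respondent by the inverse class response rate inflates each class back to its sampled size, so the class weight is n_sampled:
  mail: 300 × 5 = 1500
  web: 280 × 2 = 560
  app: 140 × 4.5 = 630
  mobile: 200 × 3 = 600
  landline: 100 × 7 = 700
Adjusted estimate = 3990 / 1,020 = 3.91176 → 3.9.

3.9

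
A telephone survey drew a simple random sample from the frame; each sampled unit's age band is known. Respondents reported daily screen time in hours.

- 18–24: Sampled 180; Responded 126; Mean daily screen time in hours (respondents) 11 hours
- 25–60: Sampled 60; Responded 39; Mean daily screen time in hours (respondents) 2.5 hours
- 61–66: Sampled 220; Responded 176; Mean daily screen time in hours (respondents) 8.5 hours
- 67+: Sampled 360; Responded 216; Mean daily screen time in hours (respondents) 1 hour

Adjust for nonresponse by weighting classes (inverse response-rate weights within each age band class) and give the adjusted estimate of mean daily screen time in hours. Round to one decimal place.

Class response rates: 18–24 126/180 = 70%, 25–60 39/60 = 65%, 61–66 176/220 = 80%, 67+ 216/360 = 60%.
Each respondent's weight = sampled/responded in their class; summing within a class gives n_sampled, so:
  18–24: 180 × 11 = 1980
  25–60: 60 × 2.5 = 150
  61–66: 220 × 8.5 = 1870
  67+: 360 × 1 = 360
Adjusted estimate = 4360 / 820 = 5.31707 → 5.3.

5.3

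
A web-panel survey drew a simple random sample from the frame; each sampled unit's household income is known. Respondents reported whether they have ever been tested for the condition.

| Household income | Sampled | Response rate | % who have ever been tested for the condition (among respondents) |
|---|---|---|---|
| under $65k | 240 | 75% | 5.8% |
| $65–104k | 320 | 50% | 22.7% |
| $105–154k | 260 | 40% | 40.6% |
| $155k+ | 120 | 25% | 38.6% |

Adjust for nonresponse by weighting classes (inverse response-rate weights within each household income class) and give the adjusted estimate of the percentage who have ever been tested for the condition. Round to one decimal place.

Each respondent's weight = sampled/responded in their class; summing within a class gives n_sampled, so:
  under $65k: 240 × 5.8 = 1392
  $65–104k: 320 × 22.7 = 7264
  $105–154k: 260 × 40.6 = 10,556
  $155k+: 120 × 38.6 = 4632
Adjusted estimate = 23,844 / 940 = 25.366 → 25.4%.

25.4%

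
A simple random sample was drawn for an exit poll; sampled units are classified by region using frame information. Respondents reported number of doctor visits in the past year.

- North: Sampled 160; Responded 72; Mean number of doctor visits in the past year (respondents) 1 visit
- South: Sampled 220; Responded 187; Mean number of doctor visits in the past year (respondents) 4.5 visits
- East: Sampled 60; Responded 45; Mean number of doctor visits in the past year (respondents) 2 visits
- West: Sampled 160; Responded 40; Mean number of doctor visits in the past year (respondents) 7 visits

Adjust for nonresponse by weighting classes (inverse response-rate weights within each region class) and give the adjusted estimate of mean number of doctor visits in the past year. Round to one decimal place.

4.0

Response rates by class: North 72/160 = 45%, South 187/220 = 85%, East 45/60 = 75%, West 40/160 = 25%.
Weighting each respondent by the inverse class response rate inflates each class back to its sampled size, so the class weight is n_sampled:
  North: 160 × 1 = 160
  South: 220 × 4.5 = 990
  East: 60 × 2 = 120
  West: 160 × 7 = 1120
Adjusted estimate = 2390 / 600 = 3.98333 → 4.0.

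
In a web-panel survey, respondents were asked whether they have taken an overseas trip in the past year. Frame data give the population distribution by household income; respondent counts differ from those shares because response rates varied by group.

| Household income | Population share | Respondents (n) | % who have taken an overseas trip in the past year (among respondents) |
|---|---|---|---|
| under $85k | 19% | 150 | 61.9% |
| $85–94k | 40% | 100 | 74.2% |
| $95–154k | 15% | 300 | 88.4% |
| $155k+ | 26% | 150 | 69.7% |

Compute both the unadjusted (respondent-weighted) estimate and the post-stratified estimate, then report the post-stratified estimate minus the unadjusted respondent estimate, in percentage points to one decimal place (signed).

-3.9 percentage points

Naive respondent-only estimate (weights = respondent counts):
  (150/700)×61.9 + (100/700)×74.2 + (300/700)×88.4 + (150/700)×69.7 = 76.6857%
Reweighting by population household income shares:
  0.19×61.9 + 0.4×74.2 + 0.15×88.4 + 0.26×69.7 = 72.823%
Difference = 72.823 − 76.6857 = -3.8627 pp.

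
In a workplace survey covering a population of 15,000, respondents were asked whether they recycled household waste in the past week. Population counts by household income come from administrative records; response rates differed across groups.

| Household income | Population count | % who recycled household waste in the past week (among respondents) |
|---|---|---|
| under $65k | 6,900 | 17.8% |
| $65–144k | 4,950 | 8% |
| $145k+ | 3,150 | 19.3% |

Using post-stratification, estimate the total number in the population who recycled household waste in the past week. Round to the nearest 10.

Estimated count per cell = population count × respondent percentage:
  under $65k: 6,900 × 17.8% = 1228.2
  $65–144k: 4,950 × 8% = 396
  $145k+: 3,150 × 19.3% = 607.95
Estimated total = 2232.15 → 2,230.

2,230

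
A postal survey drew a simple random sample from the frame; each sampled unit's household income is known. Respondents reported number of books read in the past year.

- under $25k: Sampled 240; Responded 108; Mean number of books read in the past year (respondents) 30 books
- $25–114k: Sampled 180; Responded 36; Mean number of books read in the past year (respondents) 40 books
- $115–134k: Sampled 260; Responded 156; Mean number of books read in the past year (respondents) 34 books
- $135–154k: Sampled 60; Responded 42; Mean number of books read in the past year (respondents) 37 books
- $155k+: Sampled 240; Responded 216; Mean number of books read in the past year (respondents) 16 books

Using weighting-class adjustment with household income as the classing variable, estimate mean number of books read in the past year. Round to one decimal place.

Response rates by class: under $25k 108/240 = 45%, $25–114k 36/180 = 20%, $115–134k 156/260 = 60%, $135–154k 42/60 = 70%, $155k+ 216/240 = 90%.
With weight = n_sampled/n_responded per class, the weighted class total is n_sampled:
  under $25k: 240 × 30 = 7200
  $25–114k: 180 × 40 = 7200
  $115–134k: 260 × 34 = 8840
  $135–154k: 60 × 37 = 2220
  $155k+: 240 × 16 = 3840
Adjusted estimate = 29,300 / 980 = 29.898 → 29.9.

29.9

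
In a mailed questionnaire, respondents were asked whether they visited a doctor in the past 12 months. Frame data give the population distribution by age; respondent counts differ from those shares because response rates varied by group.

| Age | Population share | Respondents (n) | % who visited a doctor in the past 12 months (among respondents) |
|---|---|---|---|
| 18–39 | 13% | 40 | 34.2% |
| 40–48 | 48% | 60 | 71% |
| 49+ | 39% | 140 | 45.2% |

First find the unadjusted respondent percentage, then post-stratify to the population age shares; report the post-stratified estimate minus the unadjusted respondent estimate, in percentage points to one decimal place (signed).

Unadjusted (pooled respondent) estimate weights by respondent counts:
  (40/240)×34.2 + (60/240)×71 + (140/240)×45.2 = 49.8167%
Reweighting by population age shares:
  0.13×34.2 + 0.48×71 + 0.39×45.2 = 56.154%
Difference = 56.154 − 49.8167 = 6.3373 pp.

+6.3 percentage points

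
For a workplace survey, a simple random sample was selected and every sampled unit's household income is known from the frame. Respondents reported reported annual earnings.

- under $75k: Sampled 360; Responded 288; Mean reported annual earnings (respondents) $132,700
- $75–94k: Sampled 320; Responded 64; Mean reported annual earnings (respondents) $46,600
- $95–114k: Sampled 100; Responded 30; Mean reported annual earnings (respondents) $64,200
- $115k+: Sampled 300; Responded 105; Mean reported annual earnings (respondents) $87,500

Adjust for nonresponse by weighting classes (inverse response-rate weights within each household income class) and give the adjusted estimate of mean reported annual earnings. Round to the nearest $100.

Class response rates: under $75k 288/360 = 80%, $75–94k 64/320 = 20%, $95–114k 30/100 = 30%, $115k+ 105/300 = 35%.
Weighting each respondent by the inverse class response rate inflates each class back to its sampled size, so the class weight is n_sampled:
  under $75k: 360 × 132,700 = 47,772,000
  $75–94k: 320 × 46,600 = 14,912,000
  $95–114k: 100 × 64,200 = 6,420,000
  $115k+: 300 × 87,500 = 26,250,000
Adjusted estimate = 95,354,000 / 1,080 = 88290.7 → $88,300.

$88,300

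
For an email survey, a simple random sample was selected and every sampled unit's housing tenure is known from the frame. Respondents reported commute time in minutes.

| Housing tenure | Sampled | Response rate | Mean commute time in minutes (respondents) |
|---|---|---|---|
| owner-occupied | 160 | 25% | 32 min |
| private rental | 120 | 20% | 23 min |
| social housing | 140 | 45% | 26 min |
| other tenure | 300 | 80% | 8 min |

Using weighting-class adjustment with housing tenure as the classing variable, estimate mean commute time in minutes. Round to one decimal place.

19.3

Weighting each respondent by the inverse class response rate inflates each class back to its sampled size, so the class weight is n_sampled:
  owner-occupied: 160 × 32 = 5120
  private rental: 120 × 23 = 2760
  social housing: 140 × 26 = 3640
  other tenure: 300 × 8 = 2400
Adjusted estimate = 13,920 / 720 = 19.3333 → 19.3.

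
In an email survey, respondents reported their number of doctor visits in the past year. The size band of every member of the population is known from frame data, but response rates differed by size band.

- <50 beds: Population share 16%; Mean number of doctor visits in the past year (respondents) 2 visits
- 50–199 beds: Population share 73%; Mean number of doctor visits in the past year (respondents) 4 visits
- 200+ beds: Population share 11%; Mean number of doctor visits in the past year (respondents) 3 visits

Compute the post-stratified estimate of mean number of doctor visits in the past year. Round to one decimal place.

3.6

Each cell contributes population-share × respondent value:
  <50 beds: 0.16 × 2 = 0.32
  50–199 beds: 0.73 × 4 = 2.92
  200+ beds: 0.11 × 3 = 0.33
Post-stratified estimate = 3.57 → 3.6.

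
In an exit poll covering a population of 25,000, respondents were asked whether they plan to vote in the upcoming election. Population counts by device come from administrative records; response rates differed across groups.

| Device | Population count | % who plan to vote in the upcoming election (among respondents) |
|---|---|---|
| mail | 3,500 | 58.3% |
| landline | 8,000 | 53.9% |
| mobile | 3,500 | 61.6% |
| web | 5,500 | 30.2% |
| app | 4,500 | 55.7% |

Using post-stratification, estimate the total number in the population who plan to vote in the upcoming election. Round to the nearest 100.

Apply each group's respondent rate to its population count:
  mail: 3,500 × 58.3% = 2040.5
  landline: 8,000 × 53.9% = 4312
  mobile: 3,500 × 61.6% = 2156
  web: 5,500 × 30.2% = 1661
  app: 4,500 × 55.7% = 2506.5
Estimated total = 12,676 → 12,700.

12,700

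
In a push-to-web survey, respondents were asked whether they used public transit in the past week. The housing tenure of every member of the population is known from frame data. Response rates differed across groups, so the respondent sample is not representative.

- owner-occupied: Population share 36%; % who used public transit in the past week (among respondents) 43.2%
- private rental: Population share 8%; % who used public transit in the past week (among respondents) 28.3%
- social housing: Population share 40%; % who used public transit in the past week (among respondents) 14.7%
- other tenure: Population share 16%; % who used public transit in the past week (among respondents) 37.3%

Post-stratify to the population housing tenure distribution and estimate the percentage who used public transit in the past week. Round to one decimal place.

Weight each group's respondent value by its population share:
  owner-occupied: 0.36 × 43.2 = 15.552
  private rental: 0.08 × 28.3 = 2.264
  social housing: 0.4 × 14.7 = 5.88
  other tenure: 0.16 × 37.3 = 5.968
Post-stratified estimate = 29.664 → 29.7%.

29.7%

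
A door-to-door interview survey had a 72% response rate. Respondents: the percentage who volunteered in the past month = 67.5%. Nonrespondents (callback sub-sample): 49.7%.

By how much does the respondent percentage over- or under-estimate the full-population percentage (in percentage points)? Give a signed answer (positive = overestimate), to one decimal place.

Nonresponse fraction = 1 − 0.72 = 0.28.
Bias = (nonresponse fraction) × (respondent percentage − nonrespondent percentage)
     = 0.28 × (67.5 − 49.7) = 0.28 × 17.8 = 4.984.

+5.0 percentage points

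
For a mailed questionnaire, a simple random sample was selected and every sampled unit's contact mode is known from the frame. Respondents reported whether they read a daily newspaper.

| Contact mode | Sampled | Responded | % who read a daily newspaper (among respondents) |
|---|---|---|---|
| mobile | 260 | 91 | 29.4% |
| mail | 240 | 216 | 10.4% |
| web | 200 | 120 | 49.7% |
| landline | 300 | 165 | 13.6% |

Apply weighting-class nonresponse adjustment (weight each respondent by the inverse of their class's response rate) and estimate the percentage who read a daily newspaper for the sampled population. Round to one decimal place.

24.2%

Response rates by class: mobile 91/260 = 35%, mail 216/240 = 90%, web 120/200 = 60%, landline 165/300 = 55%.
With weight = n_sampled/n_responded per class, the weighted class total is n_sampled:
  mobile: 260 × 29.4 = 7644
  mail: 240 × 10.4 = 2496
  web: 200 × 49.7 = 9940
  landline: 300 × 13.6 = 4080
Adjusted estimate = 24,160 / 1,000 = 24.16 → 24.2%.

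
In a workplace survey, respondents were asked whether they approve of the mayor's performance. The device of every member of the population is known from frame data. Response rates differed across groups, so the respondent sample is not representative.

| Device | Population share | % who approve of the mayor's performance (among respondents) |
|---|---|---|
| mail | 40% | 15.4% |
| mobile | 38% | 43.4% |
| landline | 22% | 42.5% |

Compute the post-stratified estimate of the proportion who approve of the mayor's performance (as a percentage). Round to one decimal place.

Reweight to the known device distribution:
  mail: 0.4 × 15.4 = 6.16
  mobile: 0.38 × 43.4 = 16.492
  landline: 0.22 × 42.5 = 9.35
Post-stratified estimate = 32.002 → 32.0%.

32.0%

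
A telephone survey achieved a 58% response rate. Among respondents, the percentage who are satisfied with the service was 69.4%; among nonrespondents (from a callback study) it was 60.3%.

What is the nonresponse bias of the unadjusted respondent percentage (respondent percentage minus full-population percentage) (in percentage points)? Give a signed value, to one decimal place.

+3.8 percentage points

Nonresponse fraction = 1 − 0.58 = 0.42.
Bias = (nonresponse fraction) × (respondent percentage − nonrespondent percentage)
     = 0.42 × (69.4 − 60.3) = 0.42 × 9.1 = 3.822.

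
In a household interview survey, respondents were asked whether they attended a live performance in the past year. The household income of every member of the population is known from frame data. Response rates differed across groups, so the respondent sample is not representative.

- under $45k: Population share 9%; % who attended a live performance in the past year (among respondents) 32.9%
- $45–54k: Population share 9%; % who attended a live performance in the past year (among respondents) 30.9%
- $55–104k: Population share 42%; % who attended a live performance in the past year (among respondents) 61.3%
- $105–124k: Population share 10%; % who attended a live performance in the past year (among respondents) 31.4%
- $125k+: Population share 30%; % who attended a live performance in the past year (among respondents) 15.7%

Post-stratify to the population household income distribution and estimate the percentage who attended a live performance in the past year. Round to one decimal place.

Post-stratification weights by population share, not respondent share:
  under $45k: 0.09 × 32.9 = 2.961
  $45–54k: 0.09 × 30.9 = 2.781
  $55–104k: 0.42 × 61.3 = 25.746
  $105–124k: 0.1 × 31.4 = 3.14
  $125k+: 0.3 × 15.7 = 4.71
Post-stratified estimate = 39.338 → 39.3%.

39.3%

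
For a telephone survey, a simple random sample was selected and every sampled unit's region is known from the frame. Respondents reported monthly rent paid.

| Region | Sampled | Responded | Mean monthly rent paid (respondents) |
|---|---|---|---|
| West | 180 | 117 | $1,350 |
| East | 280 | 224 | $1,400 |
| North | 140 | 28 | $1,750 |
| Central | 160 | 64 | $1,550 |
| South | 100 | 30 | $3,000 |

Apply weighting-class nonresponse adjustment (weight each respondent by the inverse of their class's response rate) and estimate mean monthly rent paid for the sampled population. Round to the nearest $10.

Response rates by class: West 117/180 = 65%, East 224/280 = 80%, North 28/140 = 20%, Central 64/160 = 40%, South 30/100 = 30%.
Inverse-response-rate weighting restores each class to its sampled count, so class totals weight by n_sampled:
  West: 180 × 1350 = 243,000
  East: 280 × 1400 = 392,000
  North: 140 × 1750 = 245,000
  Central: 160 × 1550 = 248,000
  South: 100 × 3000 = 300,000
Adjusted estimate = 1,428,000 / 860 = 1660.47 → $1,660.

$1,660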